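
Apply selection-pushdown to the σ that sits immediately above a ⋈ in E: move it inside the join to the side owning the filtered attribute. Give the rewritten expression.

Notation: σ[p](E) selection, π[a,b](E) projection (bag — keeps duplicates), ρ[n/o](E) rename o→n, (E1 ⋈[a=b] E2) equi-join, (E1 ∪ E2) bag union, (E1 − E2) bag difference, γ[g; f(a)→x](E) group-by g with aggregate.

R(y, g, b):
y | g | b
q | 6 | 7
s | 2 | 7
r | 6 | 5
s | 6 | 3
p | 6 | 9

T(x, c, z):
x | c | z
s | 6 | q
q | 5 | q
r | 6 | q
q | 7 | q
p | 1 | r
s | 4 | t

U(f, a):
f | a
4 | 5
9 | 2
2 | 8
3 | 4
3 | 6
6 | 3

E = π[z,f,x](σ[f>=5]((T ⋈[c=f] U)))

σ filters on f, owned by the right side.
E' = π[z,f,x]((T ⋈[c=f] σ[f>=5](U)))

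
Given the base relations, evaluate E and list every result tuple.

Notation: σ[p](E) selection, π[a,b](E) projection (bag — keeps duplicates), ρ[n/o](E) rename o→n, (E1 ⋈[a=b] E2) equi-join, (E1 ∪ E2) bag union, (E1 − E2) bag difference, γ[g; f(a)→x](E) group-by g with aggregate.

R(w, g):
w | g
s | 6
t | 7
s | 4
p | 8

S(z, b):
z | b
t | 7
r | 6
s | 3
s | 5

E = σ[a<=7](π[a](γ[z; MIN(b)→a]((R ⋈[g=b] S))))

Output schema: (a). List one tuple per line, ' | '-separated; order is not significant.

Stepwise |·|:
  R → 4
  S → 4
  (R ⋈[g=b] S) → 2
  γ[z; MIN(b)→a]((R ⋈[g=b] S)) → 2
  π[a](γ[z; MIN(b)→a]((R ⋈[g=b] S))) → 2
  σ[a<=7](π[a](γ[z; MIN(b)→a]((R ⋈[g=b] S)))) → 2

== RESULT ==
a
6
7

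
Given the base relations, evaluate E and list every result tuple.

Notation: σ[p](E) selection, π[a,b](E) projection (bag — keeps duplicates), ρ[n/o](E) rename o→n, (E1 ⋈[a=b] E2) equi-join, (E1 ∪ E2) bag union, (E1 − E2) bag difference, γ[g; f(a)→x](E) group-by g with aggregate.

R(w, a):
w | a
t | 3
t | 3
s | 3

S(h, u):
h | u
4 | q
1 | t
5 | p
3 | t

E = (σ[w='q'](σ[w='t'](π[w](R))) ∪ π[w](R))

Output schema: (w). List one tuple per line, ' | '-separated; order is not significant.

Stepwise |·|:
  R → 3
  π[w](R) → 3
  σ[w='t'](π[w](R)) → 2
  σ[w='q'](σ[w='t'](π[w](R))) → 0
  R → 3
  π[w](R) → 3
  (σ[w='q'](σ[w='t'](π[w](R))) ∪ π[w](R)) → 3

== RESULT ==
w
s
t
t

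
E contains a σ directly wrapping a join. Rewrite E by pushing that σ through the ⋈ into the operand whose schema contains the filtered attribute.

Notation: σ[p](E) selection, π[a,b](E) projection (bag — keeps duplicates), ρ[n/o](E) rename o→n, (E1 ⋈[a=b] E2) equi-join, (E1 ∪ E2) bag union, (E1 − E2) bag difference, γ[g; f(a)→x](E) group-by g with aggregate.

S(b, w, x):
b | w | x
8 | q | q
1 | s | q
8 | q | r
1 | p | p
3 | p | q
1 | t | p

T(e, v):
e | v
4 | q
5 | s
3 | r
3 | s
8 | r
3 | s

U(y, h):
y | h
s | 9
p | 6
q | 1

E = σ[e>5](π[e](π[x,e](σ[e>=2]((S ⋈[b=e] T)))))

σ filters on e, owned by the right side.
E' = σ[e>5](π[e](π[x,e]((S ⋈[b=e] σ[e>=2](T)))))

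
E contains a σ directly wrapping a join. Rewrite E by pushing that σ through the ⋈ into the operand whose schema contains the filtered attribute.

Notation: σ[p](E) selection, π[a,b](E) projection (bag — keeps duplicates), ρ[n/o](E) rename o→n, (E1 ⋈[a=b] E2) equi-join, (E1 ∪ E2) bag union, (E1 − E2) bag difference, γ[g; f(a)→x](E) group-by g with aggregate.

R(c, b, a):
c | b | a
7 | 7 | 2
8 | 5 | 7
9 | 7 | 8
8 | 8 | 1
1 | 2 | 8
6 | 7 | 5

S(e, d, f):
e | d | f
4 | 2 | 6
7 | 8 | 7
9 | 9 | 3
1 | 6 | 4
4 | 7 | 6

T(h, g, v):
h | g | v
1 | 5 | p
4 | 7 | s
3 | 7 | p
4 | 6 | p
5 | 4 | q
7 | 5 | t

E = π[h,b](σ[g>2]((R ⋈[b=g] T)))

σ filters on g, owned by the right side.
E' = π[h,b]((R ⋈[b=g] σ[g>2](T)))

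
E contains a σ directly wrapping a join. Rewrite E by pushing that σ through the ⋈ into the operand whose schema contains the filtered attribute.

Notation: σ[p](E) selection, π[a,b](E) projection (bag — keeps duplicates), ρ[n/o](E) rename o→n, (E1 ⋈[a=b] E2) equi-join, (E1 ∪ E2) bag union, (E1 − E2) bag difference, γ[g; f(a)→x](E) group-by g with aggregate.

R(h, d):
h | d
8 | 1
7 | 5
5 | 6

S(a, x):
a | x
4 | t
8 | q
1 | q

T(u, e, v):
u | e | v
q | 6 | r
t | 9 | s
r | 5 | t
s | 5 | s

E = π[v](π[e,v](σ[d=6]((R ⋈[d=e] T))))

σ filters on d, owned by the left side.
E' = π[v](π[e,v]((σ[d=6](R) ⋈[d=e] T)))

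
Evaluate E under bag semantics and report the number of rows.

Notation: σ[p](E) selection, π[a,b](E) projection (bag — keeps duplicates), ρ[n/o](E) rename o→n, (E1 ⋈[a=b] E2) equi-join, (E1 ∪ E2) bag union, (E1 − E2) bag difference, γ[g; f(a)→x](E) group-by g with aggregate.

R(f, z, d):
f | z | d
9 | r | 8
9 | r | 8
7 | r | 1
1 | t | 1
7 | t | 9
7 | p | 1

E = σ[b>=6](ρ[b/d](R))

Row counts bottom-up:
  R → 6
  ρ[b/d](R) → 6
  σ[b>=6](ρ[b/d](R)) → 3

|E| = 3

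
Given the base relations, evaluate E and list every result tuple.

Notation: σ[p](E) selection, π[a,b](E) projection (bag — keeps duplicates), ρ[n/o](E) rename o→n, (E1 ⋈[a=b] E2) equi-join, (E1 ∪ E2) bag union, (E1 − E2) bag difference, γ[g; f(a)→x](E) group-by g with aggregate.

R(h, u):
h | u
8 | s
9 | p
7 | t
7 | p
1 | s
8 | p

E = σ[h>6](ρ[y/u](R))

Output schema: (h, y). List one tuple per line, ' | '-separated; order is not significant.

Stepwise |·|:
  R → 6
  ρ[y/u](R) → 6
  σ[h>6](ρ[y/u](R)) → 5

== RESULT ==
h | y
7 | p
7 | t
8 | p
8 | s
9 | p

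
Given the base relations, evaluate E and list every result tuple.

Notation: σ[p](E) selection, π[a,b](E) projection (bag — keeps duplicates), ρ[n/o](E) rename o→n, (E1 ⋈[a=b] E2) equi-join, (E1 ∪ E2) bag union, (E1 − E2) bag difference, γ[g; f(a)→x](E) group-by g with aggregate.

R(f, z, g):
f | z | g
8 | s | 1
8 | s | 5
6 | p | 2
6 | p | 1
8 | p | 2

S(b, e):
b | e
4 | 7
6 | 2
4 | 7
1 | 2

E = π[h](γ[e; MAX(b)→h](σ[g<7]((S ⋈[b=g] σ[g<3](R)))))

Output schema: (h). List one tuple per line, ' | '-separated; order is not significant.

Per-node cardinality:
  S → 4
  R → 5
  σ[g<3](R) → 4
  (S ⋈[b=g] σ[g<3](R)) → 2
  σ[g<7]((S ⋈[b=g] σ[g<3](R))) → 2
  γ[e; MAX(b)→h](σ[g<7]((S ⋈[b=g] σ[g<3](R)))) → 1
  π[h](γ[e; MAX(b)→h](σ[g<7]((S ⋈[b=g] σ[g<3](R))))) → 1

== RESULT ==
h
1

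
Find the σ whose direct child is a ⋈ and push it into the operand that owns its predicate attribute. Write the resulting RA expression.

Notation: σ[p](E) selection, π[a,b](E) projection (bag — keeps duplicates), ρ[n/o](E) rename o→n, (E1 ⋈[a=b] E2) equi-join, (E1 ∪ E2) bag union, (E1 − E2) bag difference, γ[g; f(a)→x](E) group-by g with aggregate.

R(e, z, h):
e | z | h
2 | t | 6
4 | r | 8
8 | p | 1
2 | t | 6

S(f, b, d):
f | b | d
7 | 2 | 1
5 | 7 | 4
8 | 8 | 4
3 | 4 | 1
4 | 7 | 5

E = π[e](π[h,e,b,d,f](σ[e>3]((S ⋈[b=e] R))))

σ filters on e, owned by the right side.
E' = π[e](π[h,e,b,d,f]((S ⋈[b=e] σ[e>3](R))))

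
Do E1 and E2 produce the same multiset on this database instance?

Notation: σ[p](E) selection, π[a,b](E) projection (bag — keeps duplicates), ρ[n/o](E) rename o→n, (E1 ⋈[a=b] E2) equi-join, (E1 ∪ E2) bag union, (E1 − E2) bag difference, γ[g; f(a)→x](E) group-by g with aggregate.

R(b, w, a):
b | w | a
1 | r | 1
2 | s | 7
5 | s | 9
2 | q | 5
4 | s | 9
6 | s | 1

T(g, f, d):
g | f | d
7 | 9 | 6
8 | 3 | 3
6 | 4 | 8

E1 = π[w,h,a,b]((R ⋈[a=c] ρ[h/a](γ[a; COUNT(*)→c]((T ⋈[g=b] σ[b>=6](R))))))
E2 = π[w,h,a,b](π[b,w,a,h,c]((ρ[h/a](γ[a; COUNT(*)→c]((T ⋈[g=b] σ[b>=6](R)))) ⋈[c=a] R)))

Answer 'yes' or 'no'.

E1 stepwise |·|:
  R → 6
  T → 3
  R → 6
  σ[b>=6](R) → 1
  (T ⋈[g=b] σ[b>=6](R)) → 1
  γ[a; COUNT(*)→c]((T ⋈[g=b] σ[b>=6](R))) → 1
  ρ[h/a](γ[a; COUNT(*)→c]((T ⋈[g=b] σ[b>=6](R)))) → 1
  (R ⋈[a=c] ρ[h/a](γ[a; COUNT(*)→c]((T ⋈[g=b] σ[b>=6](R))))) → 2
  π[w,h,a,b]((R ⋈[a=c] ρ[h/a](γ[a; COUNT(*)→c]((T ⋈[g=b] σ[b>=6](R)))))) → 2
E2 stepwise |·|:
  T → 3
  R → 6
  σ[b>=6](R) → 1
  (T ⋈[g=b] σ[b>=6](R)) → 1
  γ[a; COUNT(*)→c]((T ⋈[g=b] σ[b>=6](R))) → 1
  ρ[h/a](γ[a; COUNT(*)→c]((T ⋈[g=b] σ[b>=6](R)))) → 1
  R → 6
  (ρ[h/a](γ[a; COUNT(*)→c]((T ⋈[g=b] σ[b>=6](R)))) ⋈[c=a] R) → 2
  π[b,w,a,h,c]((ρ[h/a](γ[a; COUNT(*)→c]((T ⋈[g=b] σ[b>=6](R)))) ⋈[c=a] R)) → 2
  π[w,h,a,b](π[b,w,a,h,c]((ρ[h/a](γ[a; COUNT(*)→c]((T ⋈[g=b] σ[b>=6](R)))) ⋈[c=a] R))) → 2

E1 and E2 produce the same multiset:
w | h | a | b
r | 1 | 1 | 1
s | 1 | 1 | 6

yes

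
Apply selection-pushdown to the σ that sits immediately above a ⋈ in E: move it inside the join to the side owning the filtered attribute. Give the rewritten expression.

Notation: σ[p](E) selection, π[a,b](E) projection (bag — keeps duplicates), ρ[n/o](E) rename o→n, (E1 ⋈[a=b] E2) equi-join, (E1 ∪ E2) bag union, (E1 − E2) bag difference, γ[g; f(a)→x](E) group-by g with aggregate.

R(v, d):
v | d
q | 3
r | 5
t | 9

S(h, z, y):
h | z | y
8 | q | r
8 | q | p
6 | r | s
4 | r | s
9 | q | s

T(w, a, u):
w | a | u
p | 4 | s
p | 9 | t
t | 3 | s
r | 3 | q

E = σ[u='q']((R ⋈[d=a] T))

σ filters on u, owned by the right side.
E' = (R ⋈[d=a] σ[u='q'](T))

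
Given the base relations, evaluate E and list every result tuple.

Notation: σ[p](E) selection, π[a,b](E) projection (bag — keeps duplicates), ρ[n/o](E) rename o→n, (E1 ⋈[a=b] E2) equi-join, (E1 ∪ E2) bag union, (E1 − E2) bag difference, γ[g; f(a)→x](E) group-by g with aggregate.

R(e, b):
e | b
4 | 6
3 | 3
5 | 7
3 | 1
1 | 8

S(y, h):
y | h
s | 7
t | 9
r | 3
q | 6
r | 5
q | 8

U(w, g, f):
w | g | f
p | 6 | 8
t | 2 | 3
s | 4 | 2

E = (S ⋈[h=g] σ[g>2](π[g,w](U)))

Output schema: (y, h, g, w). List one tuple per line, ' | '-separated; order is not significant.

Row counts bottom-up:
  S → 6
  U → 3
  π[g,w](U) → 3
  σ[g>2](π[g,w](U)) → 2
  (S ⋈[h=g] σ[g>2](π[g,w](U))) → 1

== RESULT ==
y | h | g | w
q | 6 | 6 | p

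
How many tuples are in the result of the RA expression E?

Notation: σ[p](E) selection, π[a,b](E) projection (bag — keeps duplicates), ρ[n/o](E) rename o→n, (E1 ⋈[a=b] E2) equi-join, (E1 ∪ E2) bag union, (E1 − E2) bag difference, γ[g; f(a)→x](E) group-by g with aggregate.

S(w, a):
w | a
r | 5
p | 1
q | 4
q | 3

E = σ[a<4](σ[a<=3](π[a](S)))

Per-node cardinality:
  S → 4
  π[a](S) → 4
  σ[a<=3](π[a](S)) → 2
  σ[a<4](σ[a<=3](π[a](S))) → 2

|E| = 2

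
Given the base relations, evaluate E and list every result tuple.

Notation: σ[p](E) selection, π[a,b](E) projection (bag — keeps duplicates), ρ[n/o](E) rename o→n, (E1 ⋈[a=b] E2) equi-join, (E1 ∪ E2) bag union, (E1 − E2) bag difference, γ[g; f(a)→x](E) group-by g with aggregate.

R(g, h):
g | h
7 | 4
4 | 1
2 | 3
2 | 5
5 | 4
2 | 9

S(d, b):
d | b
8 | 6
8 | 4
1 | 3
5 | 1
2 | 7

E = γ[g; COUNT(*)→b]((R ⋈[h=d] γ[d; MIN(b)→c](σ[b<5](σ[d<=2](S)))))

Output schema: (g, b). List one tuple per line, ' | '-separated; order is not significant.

Stepwise |·|:
  R → 6
  S → 5
  σ[d<=2](S) → 2
  σ[b<5](σ[d<=2](S)) → 1
  γ[d; MIN(b)→c](σ[b<5](σ[d<=2](S))) → 1
  (R ⋈[h=d] γ[d; MIN(b)→c](σ[b<5](σ[d<=2](S)))) → 1
  γ[g; COUNT(*)→b]((R ⋈[h=d] γ[d; MIN(b)→c](σ[b<5](σ[d<=2](S))))) → 1

== RESULT ==
g | b
4 | 1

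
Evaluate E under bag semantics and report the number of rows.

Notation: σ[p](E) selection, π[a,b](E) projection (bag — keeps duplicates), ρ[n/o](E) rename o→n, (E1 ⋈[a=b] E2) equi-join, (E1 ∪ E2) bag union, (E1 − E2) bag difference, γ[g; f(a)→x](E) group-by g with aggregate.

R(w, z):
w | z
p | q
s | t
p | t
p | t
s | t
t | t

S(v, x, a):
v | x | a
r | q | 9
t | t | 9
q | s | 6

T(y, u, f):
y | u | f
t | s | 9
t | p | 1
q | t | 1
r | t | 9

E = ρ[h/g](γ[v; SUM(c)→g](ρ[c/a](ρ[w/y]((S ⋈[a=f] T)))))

Stepwise |·|:
  S → 3
  T → 4
  (S ⋈[a=f] T) → 4
  ρ[w/y]((S ⋈[a=f] T)) → 4
  ρ[c/a](ρ[w/y]((S ⋈[a=f] T))) → 4
  γ[v; SUM(c)→g](ρ[c/a](ρ[w/y]((S ⋈[a=f] T)))) → 2
  ρ[h/g](γ[v; SUM(c)→g](ρ[c/a](ρ[w/y]((S ⋈[a=f] T))))) → 2

|E| = 2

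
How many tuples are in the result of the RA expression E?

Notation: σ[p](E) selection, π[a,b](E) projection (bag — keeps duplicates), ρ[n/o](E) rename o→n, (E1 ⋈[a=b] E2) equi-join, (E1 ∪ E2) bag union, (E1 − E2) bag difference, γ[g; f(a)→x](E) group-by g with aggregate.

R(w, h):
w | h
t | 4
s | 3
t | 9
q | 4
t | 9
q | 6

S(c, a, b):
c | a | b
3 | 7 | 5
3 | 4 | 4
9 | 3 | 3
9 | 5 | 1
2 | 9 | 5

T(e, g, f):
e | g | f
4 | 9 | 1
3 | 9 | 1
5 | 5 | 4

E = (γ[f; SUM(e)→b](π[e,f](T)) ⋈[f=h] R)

Per-node cardinality:
  T → 3
  π[e,f](T) → 3
  γ[f; SUM(e)→b](π[e,f](T)) → 2
  R → 6
  (γ[f; SUM(e)→b](π[e,f](T)) ⋈[f=h] R) → 2

|E| = 2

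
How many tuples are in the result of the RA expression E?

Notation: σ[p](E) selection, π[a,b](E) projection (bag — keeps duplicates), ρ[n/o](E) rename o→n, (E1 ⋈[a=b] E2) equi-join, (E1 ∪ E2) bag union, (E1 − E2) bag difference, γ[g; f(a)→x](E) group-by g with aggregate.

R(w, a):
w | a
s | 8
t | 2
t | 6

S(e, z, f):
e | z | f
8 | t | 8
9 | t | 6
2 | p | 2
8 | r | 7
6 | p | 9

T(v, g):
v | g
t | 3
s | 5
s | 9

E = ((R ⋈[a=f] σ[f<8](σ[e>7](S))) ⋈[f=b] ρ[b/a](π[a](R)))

Stepwise |·|:
  R → 3
  S → 5
  σ[e>7](S) → 3
  σ[f<8](σ[e>7](S)) → 2
  (R ⋈[a=f] σ[f<8](σ[e>7](S))) → 1
  R → 3
  π[a](R) → 3
  ρ[b/a](π[a](R)) → 3
  ((R ⋈[a=f] σ[f<8](σ[e>7](S))) ⋈[f=b] ρ[b/a](π[a](R))) → 1

|E| = 1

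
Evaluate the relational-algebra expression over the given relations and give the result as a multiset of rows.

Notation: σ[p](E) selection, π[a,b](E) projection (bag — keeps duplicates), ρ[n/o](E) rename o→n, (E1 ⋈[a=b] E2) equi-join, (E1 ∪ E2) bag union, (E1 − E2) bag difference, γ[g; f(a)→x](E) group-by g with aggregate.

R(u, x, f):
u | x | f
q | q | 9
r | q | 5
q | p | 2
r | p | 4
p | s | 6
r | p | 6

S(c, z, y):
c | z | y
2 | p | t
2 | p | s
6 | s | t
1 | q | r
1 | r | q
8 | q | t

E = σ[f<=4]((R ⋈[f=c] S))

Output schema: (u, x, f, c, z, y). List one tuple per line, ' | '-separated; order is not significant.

Subexpression sizes:
  R → 6
  S → 6
  (R ⋈[f=c] S) → 4
  σ[f<=4]((R ⋈[f=c] S)) → 2

== RESULT ==
u | x | f | c | z | y
q | p | 2 | 2 | p | s
q | p | 2 | 2 | p | t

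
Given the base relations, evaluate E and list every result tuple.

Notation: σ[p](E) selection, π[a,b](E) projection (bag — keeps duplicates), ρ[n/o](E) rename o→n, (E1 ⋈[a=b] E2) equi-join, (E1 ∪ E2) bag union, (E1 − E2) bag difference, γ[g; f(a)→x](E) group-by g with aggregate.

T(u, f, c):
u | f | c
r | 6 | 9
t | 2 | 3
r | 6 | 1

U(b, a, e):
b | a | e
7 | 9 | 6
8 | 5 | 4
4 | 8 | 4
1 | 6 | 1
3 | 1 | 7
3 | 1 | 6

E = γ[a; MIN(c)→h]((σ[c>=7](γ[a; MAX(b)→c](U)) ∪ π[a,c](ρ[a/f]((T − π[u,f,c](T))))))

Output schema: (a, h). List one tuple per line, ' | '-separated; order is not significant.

Per-node cardinality:
  U → 6
  γ[a; MAX(b)→c](U) → 5
  σ[c>=7](γ[a; MAX(b)→c](U)) → 2
  T → 3
  T → 3
  π[u,f,c](T) → 3
  (T − π[u,f,c](T)) → 0
  ρ[a/f]((T − π[u,f,c](T))) → 0
  π[a,c](ρ[a/f]((T − π[u,f,c](T)))) → 0
  (σ[c>=7](γ[a; MAX(b)→c](U)) ∪ π[a,c](ρ[a/f]((T − π[u,f,c](T))))) → 2
  γ[a; MIN(c)→h]((σ[c>=7](γ[a; MAX(b)→c](U)) ∪ π[a,c](ρ[a/f]((T − π[u,f,c](T)))))) → 2

== RESULT ==
a | h
5 | 8
9 | 7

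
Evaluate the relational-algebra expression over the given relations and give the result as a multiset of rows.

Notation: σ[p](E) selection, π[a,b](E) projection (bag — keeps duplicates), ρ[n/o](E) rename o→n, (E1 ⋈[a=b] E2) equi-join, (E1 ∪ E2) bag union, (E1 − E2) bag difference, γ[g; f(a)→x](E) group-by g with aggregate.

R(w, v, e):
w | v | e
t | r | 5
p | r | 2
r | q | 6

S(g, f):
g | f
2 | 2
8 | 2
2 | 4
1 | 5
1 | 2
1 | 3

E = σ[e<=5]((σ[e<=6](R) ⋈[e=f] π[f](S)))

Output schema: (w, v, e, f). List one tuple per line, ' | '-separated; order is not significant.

Subexpression sizes:
  R → 3
  σ[e<=6](R) → 3
  S → 6
  π[f](S) → 6
  (σ[e<=6](R) ⋈[e=f] π[f](S)) → 4
  σ[e<=5]((σ[e<=6](R) ⋈[e=f] π[f](S))) → 4

== RESULT ==
w | v | e | f
p | r | 2 | 2
p | r | 2 | 2
p | r | 2 | 2
t | r | 5 | 5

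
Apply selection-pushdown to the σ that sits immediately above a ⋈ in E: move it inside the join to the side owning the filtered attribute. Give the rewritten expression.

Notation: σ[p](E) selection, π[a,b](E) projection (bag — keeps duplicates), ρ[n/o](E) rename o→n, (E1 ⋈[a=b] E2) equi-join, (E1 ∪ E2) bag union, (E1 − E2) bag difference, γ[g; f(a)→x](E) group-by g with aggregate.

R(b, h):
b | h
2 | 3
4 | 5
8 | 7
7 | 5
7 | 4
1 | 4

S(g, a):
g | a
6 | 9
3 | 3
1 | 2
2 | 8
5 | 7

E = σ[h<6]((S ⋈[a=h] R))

σ filters on h, owned by the right side.
E' = (S ⋈[a=h] σ[h<6](R))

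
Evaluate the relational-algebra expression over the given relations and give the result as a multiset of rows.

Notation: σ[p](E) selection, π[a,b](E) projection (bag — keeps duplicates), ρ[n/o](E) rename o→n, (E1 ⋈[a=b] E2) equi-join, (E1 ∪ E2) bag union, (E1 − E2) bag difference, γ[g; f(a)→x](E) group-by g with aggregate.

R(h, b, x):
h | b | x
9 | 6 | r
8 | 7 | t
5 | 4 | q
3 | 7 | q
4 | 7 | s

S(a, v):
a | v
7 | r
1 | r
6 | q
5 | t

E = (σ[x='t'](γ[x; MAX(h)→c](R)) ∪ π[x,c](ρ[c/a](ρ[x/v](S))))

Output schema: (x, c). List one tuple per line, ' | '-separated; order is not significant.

Subexpression sizes:
  R → 5
  γ[x; MAX(h)→c](R) → 4
  σ[x='t'](γ[x; MAX(h)→c](R)) → 1
  S → 4
  ρ[x/v](S) → 4
  ρ[c/a](ρ[x/v](S)) → 4
  π[x,c](ρ[c/a](ρ[x/v](S))) → 4
  (σ[x='t'](γ[x; MAX(h)→c](R)) ∪ π[x,c](ρ[c/a](ρ[x/v](S)))) → 5

== RESULT ==
x | c
q | 6
r | 1
r | 7
t | 5
t | 8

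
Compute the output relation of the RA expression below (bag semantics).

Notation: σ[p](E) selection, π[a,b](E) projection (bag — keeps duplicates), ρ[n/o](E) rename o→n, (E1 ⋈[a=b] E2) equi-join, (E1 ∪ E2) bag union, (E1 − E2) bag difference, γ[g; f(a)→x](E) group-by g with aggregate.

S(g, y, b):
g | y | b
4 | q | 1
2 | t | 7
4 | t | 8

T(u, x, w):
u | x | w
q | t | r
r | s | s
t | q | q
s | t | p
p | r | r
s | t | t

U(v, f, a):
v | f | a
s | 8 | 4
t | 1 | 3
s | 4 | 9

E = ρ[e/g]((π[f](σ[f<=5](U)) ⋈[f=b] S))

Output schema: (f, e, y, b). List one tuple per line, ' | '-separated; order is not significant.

Per-node cardinality:
  U → 3
  σ[f<=5](U) → 2
  π[f](σ[f<=5](U)) → 2
  S → 3
  (π[f](σ[f<=5](U)) ⋈[f=b] S) → 1
  ρ[e/g]((π[f](σ[f<=5](U)) ⋈[f=b] S)) → 1

== RESULT ==
f | e | y | b
1 | 4 | q | 1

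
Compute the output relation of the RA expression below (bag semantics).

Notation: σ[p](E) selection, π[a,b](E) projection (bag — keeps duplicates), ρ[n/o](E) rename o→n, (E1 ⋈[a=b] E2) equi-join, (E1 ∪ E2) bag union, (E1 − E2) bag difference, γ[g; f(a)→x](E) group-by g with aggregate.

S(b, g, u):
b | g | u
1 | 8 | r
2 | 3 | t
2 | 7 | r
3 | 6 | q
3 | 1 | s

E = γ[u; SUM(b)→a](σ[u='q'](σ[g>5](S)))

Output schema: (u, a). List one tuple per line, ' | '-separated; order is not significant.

Row counts bottom-up:
  S → 5
  σ[g>5](S) → 3
  σ[u='q'](σ[g>5](S)) → 1
  γ[u; SUM(b)→a](σ[u='q'](σ[g>5](S))) → 1

== RESULT ==
u | a
q | 3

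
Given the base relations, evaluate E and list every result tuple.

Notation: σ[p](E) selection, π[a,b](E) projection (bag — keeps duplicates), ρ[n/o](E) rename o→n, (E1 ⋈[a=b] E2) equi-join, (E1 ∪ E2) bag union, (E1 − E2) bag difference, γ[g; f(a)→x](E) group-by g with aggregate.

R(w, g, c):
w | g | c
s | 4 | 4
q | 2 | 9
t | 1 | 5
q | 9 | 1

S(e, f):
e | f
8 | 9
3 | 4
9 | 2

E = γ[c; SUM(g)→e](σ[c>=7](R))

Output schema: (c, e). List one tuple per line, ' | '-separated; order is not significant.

Stepwise |·|:
  R → 4
  σ[c>=7](R) → 1
  γ[c; SUM(g)→e](σ[c>=7](R)) → 1

== RESULT ==
c | e
9 | 2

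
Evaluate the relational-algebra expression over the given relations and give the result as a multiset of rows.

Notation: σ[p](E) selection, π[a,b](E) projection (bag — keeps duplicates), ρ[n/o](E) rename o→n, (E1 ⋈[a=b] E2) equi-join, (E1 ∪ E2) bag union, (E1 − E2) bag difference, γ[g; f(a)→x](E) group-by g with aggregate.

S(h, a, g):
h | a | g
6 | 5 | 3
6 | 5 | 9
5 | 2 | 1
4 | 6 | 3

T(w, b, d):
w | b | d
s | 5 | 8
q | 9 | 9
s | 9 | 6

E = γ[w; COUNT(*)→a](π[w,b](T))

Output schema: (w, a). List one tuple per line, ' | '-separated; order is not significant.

Stepwise |·|:
  T → 3
  π[w,b](T) → 3
  γ[w; COUNT(*)→a](π[w,b](T)) → 2

== RESULT ==
w | a
q | 1
s | 2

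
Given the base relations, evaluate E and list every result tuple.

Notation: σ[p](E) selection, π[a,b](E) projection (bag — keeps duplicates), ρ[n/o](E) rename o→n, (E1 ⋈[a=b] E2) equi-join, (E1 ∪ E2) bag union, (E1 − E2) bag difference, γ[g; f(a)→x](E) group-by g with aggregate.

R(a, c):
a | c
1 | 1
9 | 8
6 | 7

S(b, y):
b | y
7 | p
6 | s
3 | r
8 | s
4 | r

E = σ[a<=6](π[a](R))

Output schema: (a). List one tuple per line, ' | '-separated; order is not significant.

Stepwise |·|:
  R → 3
  π[a](R) → 3
  σ[a<=6](π[a](R)) → 2

== RESULT ==
a
1
6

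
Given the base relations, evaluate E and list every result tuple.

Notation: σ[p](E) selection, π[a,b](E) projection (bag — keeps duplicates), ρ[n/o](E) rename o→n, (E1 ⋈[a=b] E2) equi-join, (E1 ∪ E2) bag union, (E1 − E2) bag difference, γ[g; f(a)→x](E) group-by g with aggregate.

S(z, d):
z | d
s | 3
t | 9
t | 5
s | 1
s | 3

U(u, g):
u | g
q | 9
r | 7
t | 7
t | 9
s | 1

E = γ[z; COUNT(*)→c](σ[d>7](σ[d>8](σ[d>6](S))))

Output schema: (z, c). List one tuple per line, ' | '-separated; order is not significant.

Stepwise |·|:
  S → 5
  σ[d>6](S) → 1
  σ[d>8](σ[d>6](S)) → 1
  σ[d>7](σ[d>8](σ[d>6](S))) → 1
  γ[z; COUNT(*)→c](σ[d>7](σ[d>8](σ[d>6](S)))) → 1

== RESULT ==
z | c
t | 1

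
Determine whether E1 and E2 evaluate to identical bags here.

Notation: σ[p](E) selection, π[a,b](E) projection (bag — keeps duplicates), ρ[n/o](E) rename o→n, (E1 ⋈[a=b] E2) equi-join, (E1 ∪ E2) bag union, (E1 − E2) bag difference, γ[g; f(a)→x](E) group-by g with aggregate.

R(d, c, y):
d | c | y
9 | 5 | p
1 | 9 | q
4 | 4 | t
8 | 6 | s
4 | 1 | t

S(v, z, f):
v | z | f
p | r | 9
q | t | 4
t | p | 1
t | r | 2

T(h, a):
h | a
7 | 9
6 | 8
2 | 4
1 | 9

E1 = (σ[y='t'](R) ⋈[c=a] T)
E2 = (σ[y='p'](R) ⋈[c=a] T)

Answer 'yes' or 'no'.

E1 stepwise |·|:
  R → 5
  σ[y='t'](R) → 2
  T → 4
  (σ[y='t'](R) ⋈[c=a] T) → 1
E2 stepwise |·|:
  R → 5
  σ[y='p'](R) → 1
  T → 4
  (σ[y='p'](R) ⋈[c=a] T) → 0

E1 result:
d | c | y | h | a
4 | 4 | t | 2 | 4
E2 result:
d | c | y | h | a
(0 rows)
Witness: (4, 4, 't', 2, 4) appears 1× in E1 but 0× in E2.

no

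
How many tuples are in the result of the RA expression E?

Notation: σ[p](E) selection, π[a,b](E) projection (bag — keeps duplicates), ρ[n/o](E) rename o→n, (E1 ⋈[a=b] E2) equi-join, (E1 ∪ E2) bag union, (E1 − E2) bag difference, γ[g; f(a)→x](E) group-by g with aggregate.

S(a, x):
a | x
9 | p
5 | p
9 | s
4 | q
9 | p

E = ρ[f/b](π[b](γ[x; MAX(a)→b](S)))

Per-node cardinality:
  S → 5
  γ[x; MAX(a)→b](S) → 3
  π[b](γ[x; MAX(a)→b](S)) → 3
  ρ[f/b](π[b](γ[x; MAX(a)→b](S))) → 3

|E| = 3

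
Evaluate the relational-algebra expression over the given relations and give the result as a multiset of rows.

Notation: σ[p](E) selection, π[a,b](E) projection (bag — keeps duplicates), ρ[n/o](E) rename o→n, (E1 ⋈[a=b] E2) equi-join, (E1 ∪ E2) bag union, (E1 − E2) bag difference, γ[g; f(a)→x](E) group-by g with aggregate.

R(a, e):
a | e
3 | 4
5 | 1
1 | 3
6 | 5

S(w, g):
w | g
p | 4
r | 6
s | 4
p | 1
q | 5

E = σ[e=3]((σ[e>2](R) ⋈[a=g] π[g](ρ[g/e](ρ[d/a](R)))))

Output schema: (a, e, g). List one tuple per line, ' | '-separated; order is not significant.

Per-node cardinality:
  R → 4
  σ[e>2](R) → 3
  R → 4
  ρ[d/a](R) → 4
  ρ[g/e](ρ[d/a](R)) → 4
  π[g](ρ[g/e](ρ[d/a](R))) → 4
  (σ[e>2](R) ⋈[a=g] π[g](ρ[g/e](ρ[d/a](R)))) → 2
  σ[e=3]((σ[e>2](R) ⋈[a=g] π[g](ρ[g/e](ρ[d/a](R))))) → 1

== RESULT ==
a | e | g
1 | 3 | 1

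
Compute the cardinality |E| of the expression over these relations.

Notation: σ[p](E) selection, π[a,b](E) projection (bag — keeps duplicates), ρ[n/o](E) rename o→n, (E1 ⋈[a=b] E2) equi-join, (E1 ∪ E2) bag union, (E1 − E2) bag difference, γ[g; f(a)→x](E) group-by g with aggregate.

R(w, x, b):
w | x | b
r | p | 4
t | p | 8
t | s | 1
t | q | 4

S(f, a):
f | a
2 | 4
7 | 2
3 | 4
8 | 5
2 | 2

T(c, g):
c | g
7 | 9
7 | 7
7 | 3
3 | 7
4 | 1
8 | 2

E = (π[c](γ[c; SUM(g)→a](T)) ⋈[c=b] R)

Subexpression sizes:
  T → 6
  γ[c; SUM(g)→a](T) → 4
  π[c](γ[c; SUM(g)→a](T)) → 4
  R → 4
  (π[c](γ[c; SUM(g)→a](T)) ⋈[c=b] R) → 3

|E| = 3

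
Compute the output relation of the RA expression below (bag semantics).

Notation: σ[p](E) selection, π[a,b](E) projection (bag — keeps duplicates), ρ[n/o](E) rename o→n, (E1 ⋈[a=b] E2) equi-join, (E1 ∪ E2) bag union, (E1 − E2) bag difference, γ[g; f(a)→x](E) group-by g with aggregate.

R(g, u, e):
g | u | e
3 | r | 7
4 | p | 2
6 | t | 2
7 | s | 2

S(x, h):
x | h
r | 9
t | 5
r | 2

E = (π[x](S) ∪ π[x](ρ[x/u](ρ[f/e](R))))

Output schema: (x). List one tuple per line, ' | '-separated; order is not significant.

Stepwise |·|:
  S → 3
  π[x](S) → 3
  R → 4
  ρ[f/e](R) → 4
  ρ[x/u](ρ[f/e](R)) → 4
  π[x](ρ[x/u](ρ[f/e](R))) → 4
  (π[x](S) ∪ π[x](ρ[x/u](ρ[f/e](R)))) → 7

== RESULT ==
x
p
r
r
r
s
t
t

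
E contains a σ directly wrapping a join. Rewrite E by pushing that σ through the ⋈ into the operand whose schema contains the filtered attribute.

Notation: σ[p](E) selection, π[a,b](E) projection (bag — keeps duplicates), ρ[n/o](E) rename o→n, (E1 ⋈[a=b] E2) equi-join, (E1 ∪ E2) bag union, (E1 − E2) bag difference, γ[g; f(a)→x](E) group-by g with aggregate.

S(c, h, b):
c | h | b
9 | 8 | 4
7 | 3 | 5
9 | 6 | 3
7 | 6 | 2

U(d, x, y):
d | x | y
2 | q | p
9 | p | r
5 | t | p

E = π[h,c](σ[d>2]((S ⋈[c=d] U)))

σ filters on d, owned by the right side.
E' = π[h,c]((S ⋈[c=d] σ[d>2](U)))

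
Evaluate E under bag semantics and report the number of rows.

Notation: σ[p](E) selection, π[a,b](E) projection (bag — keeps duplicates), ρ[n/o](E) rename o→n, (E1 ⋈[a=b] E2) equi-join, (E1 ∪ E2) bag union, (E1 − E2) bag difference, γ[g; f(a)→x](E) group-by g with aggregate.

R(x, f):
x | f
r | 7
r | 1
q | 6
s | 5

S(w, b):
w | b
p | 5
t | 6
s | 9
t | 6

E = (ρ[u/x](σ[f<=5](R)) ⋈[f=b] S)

Row counts bottom-up:
  R → 4
  σ[f<=5](R) → 2
  ρ[u/x](σ[f<=5](R)) → 2
  S → 4
  (ρ[u/x](σ[f<=5](R)) ⋈[f=b] S) → 1

|E| = 1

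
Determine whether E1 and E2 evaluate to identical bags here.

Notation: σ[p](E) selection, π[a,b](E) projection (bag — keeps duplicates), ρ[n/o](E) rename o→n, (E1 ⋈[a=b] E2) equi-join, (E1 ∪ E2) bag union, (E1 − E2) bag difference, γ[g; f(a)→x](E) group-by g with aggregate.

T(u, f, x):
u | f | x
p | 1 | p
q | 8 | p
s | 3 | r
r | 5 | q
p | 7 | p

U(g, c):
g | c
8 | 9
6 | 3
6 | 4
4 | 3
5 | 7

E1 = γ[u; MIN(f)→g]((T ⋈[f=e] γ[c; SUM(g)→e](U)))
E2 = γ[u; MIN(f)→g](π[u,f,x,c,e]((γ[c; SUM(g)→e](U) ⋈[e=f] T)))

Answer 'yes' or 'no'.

E1 stepwise |·|:
  T → 5
  U → 5
  γ[c; SUM(g)→e](U) → 4
  (T ⋈[f=e] γ[c; SUM(g)→e](U)) → 2
  γ[u; MIN(f)→g]((T ⋈[f=e] γ[c; SUM(g)→e](U))) → 2
E2 stepwise |·|:
  U → 5
  γ[c; SUM(g)→e](U) → 4
  T → 5
  (γ[c; SUM(g)→e](U) ⋈[e=f] T) → 2
  π[u,f,x,c,e]((γ[c; SUM(g)→e](U) ⋈[e=f] T)) → 2
  γ[u; MIN(f)→g](π[u,f,x,c,e]((γ[c; SUM(g)→e](U) ⋈[e=f] T))) → 2

E1 and E2 produce the same multiset:
u | g
q | 8
r | 5

yes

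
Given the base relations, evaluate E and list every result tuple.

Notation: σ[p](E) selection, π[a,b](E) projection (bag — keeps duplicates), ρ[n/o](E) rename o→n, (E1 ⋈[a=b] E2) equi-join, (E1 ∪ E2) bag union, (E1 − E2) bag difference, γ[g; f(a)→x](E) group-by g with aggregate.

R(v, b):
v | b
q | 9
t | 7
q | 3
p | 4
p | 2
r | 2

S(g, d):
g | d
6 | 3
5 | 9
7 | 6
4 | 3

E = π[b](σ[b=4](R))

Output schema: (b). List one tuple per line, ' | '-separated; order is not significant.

Subexpression sizes:
  R → 6
  σ[b=4](R) → 1
  π[b](σ[b=4](R)) → 1

== RESULT ==
b
4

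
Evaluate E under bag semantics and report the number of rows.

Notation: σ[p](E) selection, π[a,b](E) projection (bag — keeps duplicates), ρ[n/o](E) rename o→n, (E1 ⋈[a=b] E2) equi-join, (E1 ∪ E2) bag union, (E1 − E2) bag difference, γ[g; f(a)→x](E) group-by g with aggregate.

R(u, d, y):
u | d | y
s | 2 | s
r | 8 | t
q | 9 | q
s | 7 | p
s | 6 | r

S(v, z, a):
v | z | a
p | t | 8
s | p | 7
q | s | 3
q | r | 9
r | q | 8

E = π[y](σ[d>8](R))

Stepwise |·|:
  R → 5
  σ[d>8](R) → 1
  π[y](σ[d>8](R)) → 1

|E| = 1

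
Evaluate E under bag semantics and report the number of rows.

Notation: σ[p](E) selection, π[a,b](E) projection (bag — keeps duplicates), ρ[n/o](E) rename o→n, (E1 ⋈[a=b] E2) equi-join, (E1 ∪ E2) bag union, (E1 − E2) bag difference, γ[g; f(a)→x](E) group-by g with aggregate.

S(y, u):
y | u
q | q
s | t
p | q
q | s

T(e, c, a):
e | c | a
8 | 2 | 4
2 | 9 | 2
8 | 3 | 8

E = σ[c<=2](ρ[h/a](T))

Row counts bottom-up:
  T → 3
  ρ[h/a](T) → 3
  σ[c<=2](ρ[h/a](T)) → 1

|E| = 1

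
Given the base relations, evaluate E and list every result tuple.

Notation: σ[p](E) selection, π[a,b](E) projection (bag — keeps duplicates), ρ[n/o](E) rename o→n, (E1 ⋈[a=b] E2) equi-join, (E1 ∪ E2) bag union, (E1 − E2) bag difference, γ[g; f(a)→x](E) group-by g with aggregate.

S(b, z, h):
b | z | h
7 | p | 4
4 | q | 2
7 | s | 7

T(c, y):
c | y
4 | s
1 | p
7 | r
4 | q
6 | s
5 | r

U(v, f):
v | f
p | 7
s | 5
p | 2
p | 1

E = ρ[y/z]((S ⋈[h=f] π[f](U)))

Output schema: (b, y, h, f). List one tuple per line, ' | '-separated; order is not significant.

Per-node cardinality:
  S → 3
  U → 4
  π[f](U) → 4
  (S ⋈[h=f] π[f](U)) → 2
  ρ[y/z]((S ⋈[h=f] π[f](U))) → 2

== RESULT ==
b | y | h | f
4 | q | 2 | 2
7 | s | 7 | 7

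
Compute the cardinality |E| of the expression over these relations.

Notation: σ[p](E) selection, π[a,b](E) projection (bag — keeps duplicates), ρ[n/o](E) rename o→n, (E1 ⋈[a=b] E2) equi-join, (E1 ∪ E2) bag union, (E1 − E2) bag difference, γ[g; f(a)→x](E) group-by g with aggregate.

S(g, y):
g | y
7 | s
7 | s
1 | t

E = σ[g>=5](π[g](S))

Subexpression sizes:
  S → 3
  π[g](S) → 3
  σ[g>=5](π[g](S)) → 2

|E| = 2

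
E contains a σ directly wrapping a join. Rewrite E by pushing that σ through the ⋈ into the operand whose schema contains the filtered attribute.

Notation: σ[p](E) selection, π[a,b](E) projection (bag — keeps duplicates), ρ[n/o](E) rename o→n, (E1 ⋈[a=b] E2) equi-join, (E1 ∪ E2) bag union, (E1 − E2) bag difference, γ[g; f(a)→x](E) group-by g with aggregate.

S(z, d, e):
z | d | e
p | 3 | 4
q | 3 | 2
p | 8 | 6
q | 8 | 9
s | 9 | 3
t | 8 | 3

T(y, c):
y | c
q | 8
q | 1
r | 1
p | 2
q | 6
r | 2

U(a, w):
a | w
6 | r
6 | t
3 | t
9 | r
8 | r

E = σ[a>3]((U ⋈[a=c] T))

σ filters on a, owned by the left side.
E' = (σ[a>3](U) ⋈[a=c] T)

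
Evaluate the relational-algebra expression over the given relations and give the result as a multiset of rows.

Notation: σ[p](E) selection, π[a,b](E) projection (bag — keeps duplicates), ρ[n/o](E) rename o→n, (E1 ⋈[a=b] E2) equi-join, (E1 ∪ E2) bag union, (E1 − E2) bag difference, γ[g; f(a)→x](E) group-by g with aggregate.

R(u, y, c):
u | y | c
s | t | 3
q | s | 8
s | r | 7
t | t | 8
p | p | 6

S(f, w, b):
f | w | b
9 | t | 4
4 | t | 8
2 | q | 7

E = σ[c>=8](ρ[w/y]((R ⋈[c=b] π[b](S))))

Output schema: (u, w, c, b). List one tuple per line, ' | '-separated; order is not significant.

Row counts bottom-up:
  R → 5
  S → 3
  π[b](S) → 3
  (R ⋈[c=b] π[b](S)) → 3
  ρ[w/y]((R ⋈[c=b] π[b](S))) → 3
  σ[c>=8](ρ[w/y]((R ⋈[c=b] π[b](S)))) → 2

== RESULT ==
u | w | c | b
q | s | 8 | 8
t | t | 8 | 8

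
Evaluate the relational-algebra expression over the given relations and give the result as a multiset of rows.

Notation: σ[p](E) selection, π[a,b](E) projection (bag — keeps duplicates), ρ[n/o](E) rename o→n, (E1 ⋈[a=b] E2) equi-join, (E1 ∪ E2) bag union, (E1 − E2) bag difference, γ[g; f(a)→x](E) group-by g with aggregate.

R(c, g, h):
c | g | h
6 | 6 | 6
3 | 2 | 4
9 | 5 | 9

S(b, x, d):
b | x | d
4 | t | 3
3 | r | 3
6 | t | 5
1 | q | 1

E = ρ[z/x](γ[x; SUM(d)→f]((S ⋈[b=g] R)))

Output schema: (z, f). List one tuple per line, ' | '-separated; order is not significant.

Subexpression sizes:
  S → 4
  R → 3
  (S ⋈[b=g] R) → 1
  γ[x; SUM(d)→f]((S ⋈[b=g] R)) → 1
  ρ[z/x](γ[x; SUM(d)→f]((S ⋈[b=g] R))) → 1

== RESULT ==
z | f
t | 5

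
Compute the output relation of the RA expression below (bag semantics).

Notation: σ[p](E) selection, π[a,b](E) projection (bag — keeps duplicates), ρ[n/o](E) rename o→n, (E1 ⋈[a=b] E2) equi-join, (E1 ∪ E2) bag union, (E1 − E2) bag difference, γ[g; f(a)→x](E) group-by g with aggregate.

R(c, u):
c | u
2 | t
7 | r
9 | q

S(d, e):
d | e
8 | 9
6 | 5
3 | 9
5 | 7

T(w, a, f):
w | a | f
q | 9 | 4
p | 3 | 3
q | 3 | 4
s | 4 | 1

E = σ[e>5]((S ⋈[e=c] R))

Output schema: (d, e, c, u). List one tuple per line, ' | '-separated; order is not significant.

Per-node cardinality:
  S → 4
  R → 3
  (S ⋈[e=c] R) → 3
  σ[e>5]((S ⋈[e=c] R)) → 3

== RESULT ==
d | e | c | u
3 | 9 | 9 | q
5 | 7 | 7 | r
8 | 9 | 9 | q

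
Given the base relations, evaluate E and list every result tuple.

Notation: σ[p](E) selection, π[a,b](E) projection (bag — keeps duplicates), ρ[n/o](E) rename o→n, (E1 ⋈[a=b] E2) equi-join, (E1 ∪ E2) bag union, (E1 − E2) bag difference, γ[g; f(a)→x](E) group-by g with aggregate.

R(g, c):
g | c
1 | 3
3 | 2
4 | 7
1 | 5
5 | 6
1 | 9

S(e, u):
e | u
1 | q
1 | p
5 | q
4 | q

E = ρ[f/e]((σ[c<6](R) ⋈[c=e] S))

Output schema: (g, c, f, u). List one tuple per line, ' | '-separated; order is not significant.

Stepwise |·|:
  R → 6
  σ[c<6](R) → 3
  S → 4
  (σ[c<6](R) ⋈[c=e] S) → 1
  ρ[f/e]((σ[c<6](R) ⋈[c=e] S)) → 1

== RESULT ==
g | c | f | u
1 | 5 | 5 | q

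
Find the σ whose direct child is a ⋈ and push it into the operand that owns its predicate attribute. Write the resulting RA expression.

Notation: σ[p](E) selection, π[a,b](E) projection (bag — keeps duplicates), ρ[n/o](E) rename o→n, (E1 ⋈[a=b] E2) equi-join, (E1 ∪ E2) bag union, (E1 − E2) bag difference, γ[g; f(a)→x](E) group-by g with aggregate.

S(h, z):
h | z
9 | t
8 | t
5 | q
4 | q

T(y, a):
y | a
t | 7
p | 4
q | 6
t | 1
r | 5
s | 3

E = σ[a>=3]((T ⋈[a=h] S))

σ filters on a, owned by the left side.
E' = (σ[a>=3](T) ⋈[a=h] S)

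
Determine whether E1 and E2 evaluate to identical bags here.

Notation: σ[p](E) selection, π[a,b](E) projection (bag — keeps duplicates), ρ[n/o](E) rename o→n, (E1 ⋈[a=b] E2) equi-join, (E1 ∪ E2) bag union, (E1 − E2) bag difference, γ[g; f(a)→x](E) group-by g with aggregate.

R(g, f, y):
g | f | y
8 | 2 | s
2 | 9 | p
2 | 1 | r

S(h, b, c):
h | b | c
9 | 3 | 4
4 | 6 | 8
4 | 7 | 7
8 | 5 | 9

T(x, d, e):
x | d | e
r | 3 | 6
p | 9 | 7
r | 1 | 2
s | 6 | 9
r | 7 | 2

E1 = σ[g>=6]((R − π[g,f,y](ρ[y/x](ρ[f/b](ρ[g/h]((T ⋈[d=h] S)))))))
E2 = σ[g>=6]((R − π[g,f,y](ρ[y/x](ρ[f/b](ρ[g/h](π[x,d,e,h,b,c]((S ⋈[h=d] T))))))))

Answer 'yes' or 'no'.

E1 row counts bottom-up:
  R → 3
  T → 5
  S → 4
  (T ⋈[d=h] S) → 1
  ρ[g/h]((T ⋈[d=h] S)) → 1
  ρ[f/b](ρ[g/h]((T ⋈[d=h] S))) → 1
  ρ[y/x](ρ[f/b](ρ[g/h]((T ⋈[d=h] S)))) → 1
  π[g,f,y](ρ[y/x](ρ[f/b](ρ[g/h]((T ⋈[d=h] S))))) → 1
  (R − π[g,f,y](ρ[y/x](ρ[f/b](ρ[g/h]((T ⋈[d=h] S)))))) → 3
  σ[g>=6]((R − π[g,f,y](ρ[y/x](ρ[f/b](ρ[g/h]((T ⋈[d=h] S))))))) → 1
E2 row counts bottom-up:
  R → 3
  S → 4
  T → 5
  (S ⋈[h=d] T) → 1
  π[x,d,e,h,b,c]((S ⋈[h=d] T)) → 1
  ρ[g/h](π[x,d,e,h,b,c]((S ⋈[h=d] T))) → 1
  ρ[f/b](ρ[g/h](π[x,d,e,h,b,c]((S ⋈[h=d] T)))) → 1
  ρ[y/x](ρ[f/b](ρ[g/h](π[x,d,e,h,b,c]((S ⋈[h=d] T))))) → 1
  π[g,f,y](ρ[y/x](ρ[f/b](ρ[g/h](π[x,d,e,h,b,c]((S ⋈[h=d] T)))))) → 1
  (R − π[g,f,y](ρ[y/x](ρ[f/b](ρ[g/h](π[x,d,e,h,b,c]((S ⋈[h=d] T))))))) → 3
  σ[g>=6]((R − π[g,f,y](ρ[y/x](ρ[f/b](ρ[g/h](π[x,d,e,h,b,c]((S ⋈[h=d] T)))))))) → 1

E1 and E2 produce the same multiset:
g | f | y
8 | 2 | s

yes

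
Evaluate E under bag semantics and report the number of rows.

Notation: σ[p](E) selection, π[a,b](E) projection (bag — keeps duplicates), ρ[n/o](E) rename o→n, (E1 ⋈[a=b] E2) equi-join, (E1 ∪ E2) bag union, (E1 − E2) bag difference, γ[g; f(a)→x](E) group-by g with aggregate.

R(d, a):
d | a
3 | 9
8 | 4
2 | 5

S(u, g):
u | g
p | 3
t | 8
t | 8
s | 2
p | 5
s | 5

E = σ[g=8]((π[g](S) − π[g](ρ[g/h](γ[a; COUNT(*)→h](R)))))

Subexpression sizes:
  S → 6
  π[g](S) → 6
  R → 3
  γ[a; COUNT(*)→h](R) → 3
  ρ[g/h](γ[a; COUNT(*)→h](R)) → 3
  π[g](ρ[g/h](γ[a; COUNT(*)→h](R))) → 3
  (π[g](S) − π[g](ρ[g/h](γ[a; COUNT(*)→h](R)))) → 6
  σ[g=8]((π[g](S) − π[g](ρ[g/h](γ[a; COUNT(*)→h](R))))) → 2

|E| = 2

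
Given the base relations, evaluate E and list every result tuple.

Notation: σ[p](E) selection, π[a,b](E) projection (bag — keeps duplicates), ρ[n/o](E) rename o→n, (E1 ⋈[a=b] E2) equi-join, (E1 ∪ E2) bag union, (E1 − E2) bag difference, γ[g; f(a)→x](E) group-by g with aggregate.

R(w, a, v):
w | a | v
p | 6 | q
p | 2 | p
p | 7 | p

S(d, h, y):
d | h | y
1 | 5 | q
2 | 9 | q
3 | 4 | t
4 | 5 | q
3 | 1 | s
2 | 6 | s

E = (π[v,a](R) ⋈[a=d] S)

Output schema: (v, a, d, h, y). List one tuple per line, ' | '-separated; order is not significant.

Stepwise |·|:
  R → 3
  π[v,a](R) → 3
  S → 6
  (π[v,a](R) ⋈[a=d] S) → 2

== RESULT ==
v | a | d | h | y
p | 2 | 2 | 6 | s
p | 2 | 2 | 9 | q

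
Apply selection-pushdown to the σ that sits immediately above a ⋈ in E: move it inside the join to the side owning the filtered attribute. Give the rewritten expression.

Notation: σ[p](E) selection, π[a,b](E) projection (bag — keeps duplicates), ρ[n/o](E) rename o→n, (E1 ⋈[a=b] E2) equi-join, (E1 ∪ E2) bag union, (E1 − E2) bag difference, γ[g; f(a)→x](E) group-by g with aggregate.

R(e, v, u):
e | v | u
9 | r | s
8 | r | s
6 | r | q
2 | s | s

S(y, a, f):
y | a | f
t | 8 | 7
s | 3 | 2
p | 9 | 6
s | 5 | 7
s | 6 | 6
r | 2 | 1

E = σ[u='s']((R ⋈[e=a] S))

σ filters on u, owned by the left side.
E' = (σ[u='s'](R) ⋈[e=a] S)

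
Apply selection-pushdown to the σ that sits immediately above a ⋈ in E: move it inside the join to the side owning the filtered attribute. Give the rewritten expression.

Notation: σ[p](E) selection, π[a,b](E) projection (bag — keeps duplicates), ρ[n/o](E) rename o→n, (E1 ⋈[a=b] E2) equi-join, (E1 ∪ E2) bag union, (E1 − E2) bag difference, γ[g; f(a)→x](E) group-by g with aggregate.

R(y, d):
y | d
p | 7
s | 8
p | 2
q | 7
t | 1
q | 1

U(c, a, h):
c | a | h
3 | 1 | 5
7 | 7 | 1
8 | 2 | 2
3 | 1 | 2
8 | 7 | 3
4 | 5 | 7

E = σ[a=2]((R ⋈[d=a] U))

σ filters on a, owned by the right side.
E' = (R ⋈[d=a] σ[a=2](U))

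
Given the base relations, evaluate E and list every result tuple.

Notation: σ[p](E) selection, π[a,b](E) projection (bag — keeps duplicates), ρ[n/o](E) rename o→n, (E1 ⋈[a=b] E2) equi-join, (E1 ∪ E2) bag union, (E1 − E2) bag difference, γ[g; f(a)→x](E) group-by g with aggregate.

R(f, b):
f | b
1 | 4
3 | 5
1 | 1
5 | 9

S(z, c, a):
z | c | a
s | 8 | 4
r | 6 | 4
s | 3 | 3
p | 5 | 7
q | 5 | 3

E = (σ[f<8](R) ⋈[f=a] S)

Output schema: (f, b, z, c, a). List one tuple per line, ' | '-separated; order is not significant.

Subexpression sizes:
  R → 4
  σ[f<8](R) → 4
  S → 5
  (σ[f<8](R) ⋈[f=a] S) → 2

== RESULT ==
f | b | z | c | a
3 | 5 | q | 5 | 3
3 | 5 | s | 3 | 3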